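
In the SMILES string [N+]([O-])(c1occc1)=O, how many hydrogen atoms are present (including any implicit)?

3

Hydrogens are implicit in SMILES; fill each atom to its normal valence:
  3 × C (aromatic): 1 H each → 3
  1 × C (aromatic): no H
  1 × N (charge +1): no H
  1 × O (aromatic): no H
  1 × O: no H
  1 × O (charge -1): no H
  Total hydrogens = 3.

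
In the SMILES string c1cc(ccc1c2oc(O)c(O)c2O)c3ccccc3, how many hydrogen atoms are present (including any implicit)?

12

Hydrogens are implicit in SMILES; fill each atom to its normal valence:
  9 × C (aromatic): 1 H each → 9
  7 × C (aromatic): no H
  3 × O: 1 H each → 3
  1 × O (aromatic): no H
  Total hydrogens = 12.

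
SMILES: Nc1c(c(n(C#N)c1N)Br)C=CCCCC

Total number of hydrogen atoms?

Hydrogens are implicit in SMILES; fill each atom to its normal valence:
  4 × C (aromatic): no H
  3 × C: 2 H each → 6
  2 × C: 1 H each → 2
  2 × N: 2 H each → 4
  1 × Br: no H
  1 × C: 3 H
  1 × C: no H
  1 × N (aromatic): no H
  1 × N: no H
  Total hydrogens = 15.

15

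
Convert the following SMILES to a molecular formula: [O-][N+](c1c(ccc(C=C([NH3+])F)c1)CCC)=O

Heavy atoms from the SMILES: 11 C, 1 F, 2 N, 2 O.
Implicit hydrogens by atom environment:
  3 × C (aromatic): 1 H each → 3
  3 × C (aromatic): no H
  2 × C: 2 H each → 4
  1 × C: 3 H
  1 × C: 1 H
  1 × C: no H
  1 × F: no H
  1 × N (charge +1): 3 H
  1 × N (charge +1): no H
  1 × O: no H
  1 × O (charge -1): no H
  Total hydrogens = 14.
Net charge +1.
Molecular formula: C11H14FN2O2+

C11H14FN2O2+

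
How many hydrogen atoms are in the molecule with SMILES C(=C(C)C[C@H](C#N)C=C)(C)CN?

Hydrogens are implicit in SMILES; fill each atom to its normal valence:
  3 × C: 2 H each → 6
  3 × C: no H
  2 × C: 3 H each → 6
  2 × C: 1 H each → 2
  1 × N: 2 H
  1 × N: no H
  Total hydrogens = 16.

16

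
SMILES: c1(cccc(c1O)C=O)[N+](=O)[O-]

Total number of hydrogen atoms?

5

Hydrogens are implicit in SMILES; fill each atom to its normal valence:
  3 × C (aromatic): 1 H each → 3
  3 × C (aromatic): no H
  2 × O: no H
  1 × C: 1 H
  1 × N (charge +1): no H
  1 × O: 1 H
  1 × O (charge -1): no H
  Total hydrogens = 5.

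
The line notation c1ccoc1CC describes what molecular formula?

Heavy atoms from the SMILES: 6 C, 1 O.
Implicit hydrogens by atom environment:
  3 × C (aromatic): 1 H each → 3
  1 × C: 3 H
  1 × C: 2 H
  1 × C (aromatic): no H
  1 × O (aromatic): no H
  Total hydrogens = 8.
Molecular formula: C6H8O

C6H8O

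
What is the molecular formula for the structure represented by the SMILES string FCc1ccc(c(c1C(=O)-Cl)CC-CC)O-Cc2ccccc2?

Heavy atoms from the SMILES: 19 C, 1 Cl, 1 F, 2 O.
Implicit hydrogens by atom environment:
  7 × C (aromatic): 1 H each → 7
  5 × C: 2 H each → 10
  5 × C (aromatic): no H
  2 × O: no H
  1 × C: 3 H
  1 × C: no H
  1 × Cl: no H
  1 × F: no H
  Total hydrogens = 20.
Molecular formula: C19H20ClFO2

C19H20ClFO2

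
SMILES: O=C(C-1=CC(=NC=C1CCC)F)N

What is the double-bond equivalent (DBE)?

Molecular formula from the SMILES: C9H11FN2O.
DoU = (2C + 2 + N − H − X)/2 = (2·9 + 2 + 2 − 11 − 1)/2 = 10/2 = 5.
(Structurally: 1 ring(s) + 4 π bond(s) = 5.)

5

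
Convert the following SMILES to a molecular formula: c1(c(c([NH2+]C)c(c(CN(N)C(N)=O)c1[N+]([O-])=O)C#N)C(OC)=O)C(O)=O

Heavy atoms from the SMILES: 13 C, 6 N, 7 O.
Implicit hydrogens by atom environment:
  6 × C (aromatic): no H
  5 × O: no H
  4 × C: no H
  2 × C: 3 H each → 6
  2 × N: 2 H each → 4
  2 × N: no H
  1 × C: 2 H
  1 × N (charge +1): 2 H
  1 × N (charge +1): no H
  1 × O: 1 H
  1 × O (charge -1): no H
  Total hydrogens = 15.
Net charge +1.
Molecular formula: C13H15N6O7+

C13H15N6O7+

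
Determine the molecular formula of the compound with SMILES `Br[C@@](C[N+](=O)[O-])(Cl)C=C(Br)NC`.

C5H7Br2ClN2O2

Heavy atoms from the SMILES: 2 Br, 5 C, 1 Cl, 2 N, 2 O.
Implicit hydrogens by atom environment:
  2 × Br: no H
  2 × C: no H
  1 × C: 3 H
  1 × C: 2 H
  1 × C: 1 H
  1 × Cl: no H
  1 × N: 1 H
  1 × N (charge +1): no H
  1 × O: no H
  1 × O (charge -1): no H
  Total hydrogens = 7.
Molecular formula: C5H7Br2ClN2O2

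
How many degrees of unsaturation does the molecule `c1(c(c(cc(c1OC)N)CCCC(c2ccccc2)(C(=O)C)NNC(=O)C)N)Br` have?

10

Molecular formula from the SMILES: C21H27BrN4O3.
DoU = (2C + 2 + N − H − X)/2 = (2·21 + 2 + 4 − 27 − 1)/2 = 20/2 = 10.
(Structurally: 2 ring(s) + 8 π bond(s) = 10.)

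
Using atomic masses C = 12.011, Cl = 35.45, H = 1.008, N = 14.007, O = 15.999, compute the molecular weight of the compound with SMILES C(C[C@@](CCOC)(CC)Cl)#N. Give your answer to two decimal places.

Molecular formula: C8H14ClNO.
M = 8×12.011 + 1×35.45 + 14×1.008 + 1×14.007 + 1×15.999 = 175.66 g/mol.

175.66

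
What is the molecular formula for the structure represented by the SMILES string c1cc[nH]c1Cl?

C4H4ClN

Heavy atoms from the SMILES: 4 C, 1 Cl, 1 N.
Implicit hydrogens by atom environment:
  3 × C (aromatic): 1 H each → 3
  1 × C (aromatic): no H
  1 × Cl: no H
  1 × N (aromatic): 1 H
  Total hydrogens = 4.
Molecular formula: C4H4ClN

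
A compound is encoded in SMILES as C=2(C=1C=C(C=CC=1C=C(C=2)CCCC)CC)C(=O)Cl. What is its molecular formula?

C17H19ClO

Heavy atoms from the SMILES: 17 C, 1 Cl, 1 O.
Implicit hydrogens by atom environment:
  5 × C (aromatic): 1 H each → 5
  5 × C (aromatic): no H
  4 × C: 2 H each → 8
  2 × C: 3 H each → 6
  1 × C: no H
  1 × Cl: no H
  1 × O: no H
  Total hydrogens = 19.
Molecular formula: C17H19ClO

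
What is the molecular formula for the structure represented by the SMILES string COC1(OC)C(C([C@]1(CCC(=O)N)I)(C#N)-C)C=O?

C12H17IN2O4

Heavy atoms from the SMILES: 12 C, 1 I, 2 N, 4 O.
Implicit hydrogens by atom environment:
  5 × C: no H
  4 × O: no H
  3 × C: 3 H each → 9
  2 × C: 2 H each → 4
  2 × C: 1 H each → 2
  1 × I: no H
  1 × N: 2 H
  1 × N: no H
  Total hydrogens = 17.
Molecular formula: C12H17IN2O4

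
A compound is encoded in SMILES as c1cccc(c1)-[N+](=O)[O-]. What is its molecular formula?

Heavy atoms from the SMILES: 6 C, 1 N, 2 O.
Implicit hydrogens by atom environment:
  5 × C (aromatic): 1 H each → 5
  1 × C (aromatic): no H
  1 × N (charge +1): no H
  1 × O: no H
  1 × O (charge -1): no H
  Total hydrogens = 5.
Molecular formula: C6H5NO2

C6H5NO2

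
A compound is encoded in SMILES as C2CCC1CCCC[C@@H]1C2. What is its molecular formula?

C10H18

Heavy atoms from the SMILES: 10 C.
Implicit hydrogens by atom environment:
  8 × C: 2 H each → 16
  2 × C: 1 H each → 2
  Total hydrogens = 18.
Molecular formula: C10H18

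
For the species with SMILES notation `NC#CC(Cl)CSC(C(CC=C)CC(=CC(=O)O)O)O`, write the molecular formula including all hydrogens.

Heavy atoms from the SMILES: 13 C, 1 Cl, 1 N, 4 O, 1 S.
Implicit hydrogens by atom environment:
  5 × C: 1 H each → 5
  4 × C: 2 H each → 8
  4 × C: no H
  3 × O: 1 H each → 3
  1 × Cl: no H
  1 × N: 2 H
  1 × O: no H
  1 × S: no H
  Total hydrogens = 18.
Molecular formula: C13H18ClNO4S

C13H18ClNO4S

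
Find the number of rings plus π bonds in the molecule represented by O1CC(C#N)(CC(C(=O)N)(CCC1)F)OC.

4

Molecular formula from the SMILES: C10H15FN2O3.
DoU = (2C + 2 + N − H − X)/2 = (2·10 + 2 + 2 − 15 − 1)/2 = 8/2 = 4.
(Structurally: 1 ring(s) + 3 π bond(s) = 4.)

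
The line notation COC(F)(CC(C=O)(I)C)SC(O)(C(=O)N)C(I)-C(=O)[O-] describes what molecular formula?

C10H13FI2NO6S-

Heavy atoms from the SMILES: 10 C, 1 F, 2 I, 1 N, 6 O, 1 S.
Implicit hydrogens by atom environment:
  5 × C: no H
  4 × O: no H
  2 × C: 3 H each → 6
  2 × C: 1 H each → 2
  2 × I: no H
  1 × C: 2 H
  1 × F: no H
  1 × N: 2 H
  1 × O: 1 H
  1 × O (charge -1): no H
  1 × S: no H
  Total hydrogens = 13.
Net charge -1.
Molecular formula: C10H13FI2NO6S-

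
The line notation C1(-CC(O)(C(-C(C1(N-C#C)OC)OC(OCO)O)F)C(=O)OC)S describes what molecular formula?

Heavy atoms from the SMILES: 13 C, 1 F, 1 N, 8 O, 1 S.
Implicit hydrogens by atom environment:
  5 × C: 1 H each → 5
  5 × O: no H
  4 × C: no H
  3 × O: 1 H each → 3
  2 × C: 3 H each → 6
  2 × C: 2 H each → 4
  1 × F: no H
  1 × N: 1 H
  1 × S: 1 H
  Total hydrogens = 20.
Molecular formula: C13H20FNO8S

C13H20FNO8S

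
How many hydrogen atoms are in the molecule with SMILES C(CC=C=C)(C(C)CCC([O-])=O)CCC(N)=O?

Hydrogens are implicit in SMILES; fill each atom to its normal valence:
  6 × C: 2 H each → 12
  3 × C: 1 H each → 3
  3 × C: no H
  2 × O: no H
  1 × C: 3 H
  1 × N: 2 H
  1 × O (charge -1): no H
  Total hydrogens = 20.

20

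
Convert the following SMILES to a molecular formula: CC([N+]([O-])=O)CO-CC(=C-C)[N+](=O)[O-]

C7H12N2O5

Heavy atoms from the SMILES: 7 C, 2 N, 5 O.
Implicit hydrogens by atom environment:
  3 × O: no H
  2 × C: 3 H each → 6
  2 × C: 2 H each → 4
  2 × C: 1 H each → 2
  2 × N (charge +1): no H
  2 × O (charge -1): no H
  1 × C: no H
  Total hydrogens = 12.
Molecular formula: C7H12N2O5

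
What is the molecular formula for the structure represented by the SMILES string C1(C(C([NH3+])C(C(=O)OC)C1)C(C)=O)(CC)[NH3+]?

Heavy atoms from the SMILES: 11 C, 2 N, 3 O.
Implicit hydrogens by atom environment:
  3 × C: 3 H each → 9
  3 × C: 1 H each → 3
  3 × C: no H
  3 × O: no H
  2 × C: 2 H each → 4
  2 × N (charge +1): 3 H each → 6
  Total hydrogens = 22.
Net charge +2.
Molecular formula: [C11H22N2O3]2+

[C11H22N2O3]2+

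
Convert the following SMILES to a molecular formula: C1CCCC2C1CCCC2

C10H18

Heavy atoms from the SMILES: 10 C.
Implicit hydrogens by atom environment:
  8 × C: 2 H each → 16
  2 × C: 1 H each → 2
  Total hydrogens = 18.
Molecular formula: C10H18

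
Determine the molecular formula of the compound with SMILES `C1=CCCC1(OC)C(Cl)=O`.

Heavy atoms from the SMILES: 7 C, 1 Cl, 2 O.
Implicit hydrogens by atom environment:
  2 × C: 2 H each → 4
  2 × C: 1 H each → 2
  2 × C: no H
  2 × O: no H
  1 × C: 3 H
  1 × Cl: no H
  Total hydrogens = 9.
Molecular formula: C7H9ClO2

C7H9ClO2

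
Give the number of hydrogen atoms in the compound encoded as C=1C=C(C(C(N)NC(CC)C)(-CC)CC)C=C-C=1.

28

Hydrogens are implicit in SMILES; fill each atom to its normal valence:
  5 × C (aromatic): 1 H each → 5
  4 × C: 3 H each → 12
  3 × C: 2 H each → 6
  2 × C: 1 H each → 2
  1 × C: no H
  1 × C (aromatic): no H
  1 × N: 2 H
  1 × N: 1 H
  Total hydrogens = 28.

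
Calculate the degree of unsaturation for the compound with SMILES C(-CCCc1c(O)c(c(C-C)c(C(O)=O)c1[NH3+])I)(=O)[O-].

6

Molecular formula from the SMILES: C13H16INO5.
DoU = (2C + 2 + N − H − X)/2 = (2·13 + 2 + 1 − 16 − 1)/2 = 12/2 = 6.
(Structurally: 1 ring(s) + 5 π bond(s) = 6.)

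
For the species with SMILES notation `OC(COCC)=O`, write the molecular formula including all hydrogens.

C4H8O3

Heavy atoms from the SMILES: 4 C, 3 O.
Implicit hydrogens by atom environment:
  2 × C: 2 H each → 4
  2 × O: no H
  1 × C: 3 H
  1 × C: no H
  1 × O: 1 H
  Total hydrogens = 8.
Molecular formula: C4H8O3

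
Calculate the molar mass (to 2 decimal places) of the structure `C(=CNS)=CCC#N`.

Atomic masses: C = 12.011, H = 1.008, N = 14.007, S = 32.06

Molecular formula: C5H6N2S.
M = 5×12.011 + 6×1.008 + 2×14.007 + 1×32.06 = 126.18 g/mol.

126.18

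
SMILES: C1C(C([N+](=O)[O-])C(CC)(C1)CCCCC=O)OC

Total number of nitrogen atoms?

1

The symbol for nitrogen appears 1 time in the SMILES.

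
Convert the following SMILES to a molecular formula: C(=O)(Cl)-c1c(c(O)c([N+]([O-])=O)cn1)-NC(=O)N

C7H5ClN4O5

Heavy atoms from the SMILES: 7 C, 1 Cl, 4 N, 5 O.
Implicit hydrogens by atom environment:
  4 × C (aromatic): no H
  3 × O: no H
  2 × C: no H
  1 × C (aromatic): 1 H
  1 × Cl: no H
  1 × N: 2 H
  1 × N: 1 H
  1 × N (aromatic): no H
  1 × N (charge +1): no H
  1 × O: 1 H
  1 × O (charge -1): no H
  Total hydrogens = 5.
Molecular formula: C7H5ClN4O5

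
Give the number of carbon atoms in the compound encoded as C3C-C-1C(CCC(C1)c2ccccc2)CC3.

The symbol for carbon appears 16 times in the SMILES. Lowercase c denotes aromatic carbon and counts toward C.

16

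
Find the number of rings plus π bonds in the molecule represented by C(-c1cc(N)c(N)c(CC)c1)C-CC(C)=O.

5

Molecular formula from the SMILES: C13H20N2O.
DoU = (2C + 2 + N − H − X)/2 = (2·13 + 2 + 2 − 20 − 0)/2 = 10/2 = 5.
(Structurally: 1 ring(s) + 4 π bond(s) = 5.)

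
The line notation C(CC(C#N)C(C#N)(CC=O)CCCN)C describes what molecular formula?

C12H19N3O

Heavy atoms from the SMILES: 12 C, 3 N, 1 O.
Implicit hydrogens by atom environment:
  6 × C: 2 H each → 12
  3 × C: no H
  2 × C: 1 H each → 2
  2 × N: no H
  1 × C: 3 H
  1 × N: 2 H
  1 × O: no H
  Total hydrogens = 19.
Molecular formula: C12H19N3O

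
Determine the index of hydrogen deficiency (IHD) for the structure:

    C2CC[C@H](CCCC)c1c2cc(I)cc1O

5

Molecular formula from the SMILES: C14H19IO.
DoU = (2C + 2 + N − H − X)/2 = (2·14 + 2 + 0 − 19 − 1)/2 = 10/2 = 5.
(Structurally: 2 ring(s) + 3 π bond(s) = 5.)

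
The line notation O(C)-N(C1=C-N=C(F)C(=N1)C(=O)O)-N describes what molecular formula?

C6H7FN4O3

Heavy atoms from the SMILES: 6 C, 1 F, 4 N, 3 O.
Implicit hydrogens by atom environment:
  3 × C (aromatic): no H
  2 × N (aromatic): no H
  2 × O: no H
  1 × C: 3 H
  1 × C (aromatic): 1 H
  1 × C: no H
  1 × F: no H
  1 × N: 2 H
  1 × N: no H
  1 × O: 1 H
  Total hydrogens = 7.
Molecular formula: C6H7FN4O3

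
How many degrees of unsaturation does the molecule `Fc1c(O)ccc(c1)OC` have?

4

Molecular formula from the SMILES: C7H7FO2.
DoU = (2C + 2 + N − H − X)/2 = (2·7 + 2 + 0 − 7 − 1)/2 = 8/2 = 4.
(Structurally: 1 ring(s) + 3 π bond(s) = 4.)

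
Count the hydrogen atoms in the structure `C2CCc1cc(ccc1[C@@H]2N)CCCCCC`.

25

Hydrogens are implicit in SMILES; fill each atom to its normal valence:
  8 × C: 2 H each → 16
  3 × C (aromatic): 1 H each → 3
  3 × C (aromatic): no H
  1 × C: 3 H
  1 × C: 1 H
  1 × N: 2 H
  Total hydrogens = 25.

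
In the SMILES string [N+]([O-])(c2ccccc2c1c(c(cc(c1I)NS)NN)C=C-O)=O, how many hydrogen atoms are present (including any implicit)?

13

Hydrogens are implicit in SMILES; fill each atom to its normal valence:
  7 × C (aromatic): no H
  5 × C (aromatic): 1 H each → 5
  2 × C: 1 H each → 2
  2 × N: 1 H each → 2
  1 × I: no H
  1 × N: 2 H
  1 × N (charge +1): no H
  1 × O: 1 H
  1 × O: no H
  1 × O (charge -1): no H
  1 × S: 1 H
  Total hydrogens = 13.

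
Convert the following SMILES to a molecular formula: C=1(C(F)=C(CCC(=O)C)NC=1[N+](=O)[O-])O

Heavy atoms from the SMILES: 8 C, 1 F, 2 N, 4 O.
Implicit hydrogens by atom environment:
  4 × C (aromatic): no H
  2 × C: 2 H each → 4
  2 × O: no H
  1 × C: 3 H
  1 × C: no H
  1 × F: no H
  1 × N (aromatic): 1 H
  1 × N (charge +1): no H
  1 × O: 1 H
  1 × O (charge -1): no H
  Total hydrogens = 9.
Molecular formula: C8H9FN2O4

C8H9FN2O4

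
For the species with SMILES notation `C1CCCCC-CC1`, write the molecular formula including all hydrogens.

C8H16

Heavy atoms from the SMILES: 8 C.
Implicit hydrogens by atom environment:
  8 × C: 2 H each → 16
  Total hydrogens = 16.
Molecular formula: C8H16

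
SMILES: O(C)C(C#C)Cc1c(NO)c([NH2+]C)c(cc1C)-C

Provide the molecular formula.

Heavy atoms from the SMILES: 14 C, 2 N, 2 O.
Implicit hydrogens by atom environment:
  5 × C (aromatic): no H
  4 × C: 3 H each → 12
  2 × C: 1 H each → 2
  1 × C: 2 H
  1 × C (aromatic): 1 H
  1 × C: no H
  1 × N (charge +1): 2 H
  1 × N: 1 H
  1 × O: 1 H
  1 × O: no H
  Total hydrogens = 21.
Net charge +1.
Molecular formula: C14H21N2O2+

C14H21N2O2+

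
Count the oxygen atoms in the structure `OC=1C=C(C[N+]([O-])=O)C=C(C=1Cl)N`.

The symbol for oxygen appears 3 times in the SMILES.

3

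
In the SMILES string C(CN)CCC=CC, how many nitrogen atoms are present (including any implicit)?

The symbol for nitrogen appears 1 time in the SMILES.

1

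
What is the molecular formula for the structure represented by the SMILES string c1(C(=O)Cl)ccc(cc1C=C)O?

C9H7ClO2

Heavy atoms from the SMILES: 9 C, 1 Cl, 2 O.
Implicit hydrogens by atom environment:
  3 × C (aromatic): 1 H each → 3
  3 × C (aromatic): no H
  1 × C: 2 H
  1 × C: 1 H
  1 × C: no H
  1 × Cl: no H
  1 × O: 1 H
  1 × O: no H
  Total hydrogens = 7.
Molecular formula: C9H7ClO2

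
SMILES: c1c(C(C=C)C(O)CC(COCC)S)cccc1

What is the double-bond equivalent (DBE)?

Molecular formula from the SMILES: C15H22O2S.
DoU = (2C + 2 + N − H − X)/2 = (2·15 + 2 + 0 − 22 − 0)/2 = 10/2 = 5.
(Structurally: 1 ring(s) + 4 π bond(s) = 5.)

5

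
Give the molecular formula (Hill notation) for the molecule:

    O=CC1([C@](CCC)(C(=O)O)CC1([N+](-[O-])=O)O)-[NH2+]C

Heavy atoms from the SMILES: 10 C, 2 N, 6 O.
Implicit hydrogens by atom environment:
  4 × C: no H
  3 × C: 2 H each → 6
  3 × O: no H
  2 × C: 3 H each → 6
  2 × O: 1 H each → 2
  1 × C: 1 H
  1 × N (charge +1): 2 H
  1 × N (charge +1): no H
  1 × O (charge -1): no H
  Total hydrogens = 17.
Net charge +1.
Molecular formula: C10H17N2O6+

C10H17N2O6+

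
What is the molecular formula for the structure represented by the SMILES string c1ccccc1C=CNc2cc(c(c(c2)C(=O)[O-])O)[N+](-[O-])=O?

Heavy atoms from the SMILES: 15 C, 2 N, 5 O.
Implicit hydrogens by atom environment:
  7 × C (aromatic): 1 H each → 7
  5 × C (aromatic): no H
  2 × C: 1 H each → 2
  2 × O: no H
  2 × O (charge -1): no H
  1 × C: no H
  1 × N: 1 H
  1 × N (charge +1): no H
  1 × O: 1 H
  Total hydrogens = 11.
Net charge -1.
Molecular formula: C15H11N2O5-

C15H11N2O5-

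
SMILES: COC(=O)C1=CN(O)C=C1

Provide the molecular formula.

Heavy atoms from the SMILES: 6 C, 1 N, 3 O.
Implicit hydrogens by atom environment:
  3 × C (aromatic): 1 H each → 3
  2 × O: no H
  1 × C: 3 H
  1 × C (aromatic): no H
  1 × C: no H
  1 × N (aromatic): no H
  1 × O: 1 H
  Total hydrogens = 7.
Molecular formula: C6H7NO3

C6H7NO3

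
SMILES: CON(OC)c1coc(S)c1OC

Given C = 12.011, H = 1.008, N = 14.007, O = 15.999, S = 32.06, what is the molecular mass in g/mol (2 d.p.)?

205.23

Molecular formula: C7H11NO4S.
M = 7×12.011 + 11×1.008 + 1×14.007 + 4×15.999 + 1×32.06 = 205.23 g/mol.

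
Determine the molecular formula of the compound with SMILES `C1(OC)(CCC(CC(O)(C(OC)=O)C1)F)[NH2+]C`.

C11H21FNO4+

Heavy atoms from the SMILES: 11 C, 1 F, 1 N, 4 O.
Implicit hydrogens by atom environment:
  4 × C: 2 H each → 8
  3 × C: 3 H each → 9
  3 × C: no H
  3 × O: no H
  1 × C: 1 H
  1 × F: no H
  1 × N (charge +1): 2 H
  1 × O: 1 H
  Total hydrogens = 21.
Net charge +1.
Molecular formula: C11H21FNO4+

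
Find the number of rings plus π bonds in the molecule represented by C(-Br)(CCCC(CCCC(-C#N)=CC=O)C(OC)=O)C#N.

Molecular formula from the SMILES: C15H19BrN2O3.
DoU = (2C + 2 + N − H − X)/2 = (2·15 + 2 + 2 − 19 − 1)/2 = 14/2 = 7.
(Structurally: 0 ring(s) + 7 π bond(s) = 7.)

7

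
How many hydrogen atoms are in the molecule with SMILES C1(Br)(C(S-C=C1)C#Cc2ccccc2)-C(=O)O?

9

Hydrogens are implicit in SMILES; fill each atom to its normal valence:
  5 × C (aromatic): 1 H each → 5
  4 × C: no H
  3 × C: 1 H each → 3
  1 × Br: no H
  1 × C (aromatic): no H
  1 × O: 1 H
  1 × O: no H
  1 × S: no H
  Total hydrogens = 9.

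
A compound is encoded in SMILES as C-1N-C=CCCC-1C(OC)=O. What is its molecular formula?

Heavy atoms from the SMILES: 8 C, 1 N, 2 O.
Implicit hydrogens by atom environment:
  3 × C: 2 H each → 6
  3 × C: 1 H each → 3
  2 × O: no H
  1 × C: 3 H
  1 × C: no H
  1 × N: 1 H
  Total hydrogens = 13.
Molecular formula: C8H13NO2

C8H13NO2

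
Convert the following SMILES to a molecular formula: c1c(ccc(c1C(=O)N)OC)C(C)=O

Heavy atoms from the SMILES: 10 C, 1 N, 3 O.
Implicit hydrogens by atom environment:
  3 × C (aromatic): 1 H each → 3
  3 × C (aromatic): no H
  3 × O: no H
  2 × C: 3 H each → 6
  2 × C: no H
  1 × N: 2 H
  Total hydrogens = 11.
Molecular formula: C10H11NO3

C10H11NO3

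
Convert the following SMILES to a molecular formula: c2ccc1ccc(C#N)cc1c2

C11H7N

Heavy atoms from the SMILES: 11 C, 1 N.
Implicit hydrogens by atom environment:
  7 × C (aromatic): 1 H each → 7
  3 × C (aromatic): no H
  1 × C: no H
  1 × N: no H
  Total hydrogens = 7.
Molecular formula: C11H7N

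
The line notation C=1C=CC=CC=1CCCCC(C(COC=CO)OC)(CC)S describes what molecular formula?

Heavy atoms from the SMILES: 18 C, 3 O, 1 S.
Implicit hydrogens by atom environment:
  6 × C: 2 H each → 12
  5 × C (aromatic): 1 H each → 5
  3 × C: 1 H each → 3
  2 × C: 3 H each → 6
  2 × O: no H
  1 × C: no H
  1 × C (aromatic): no H
  1 × O: 1 H
  1 × S: 1 H
  Total hydrogens = 28.
Molecular formula: C18H28O3S

C18H28O3S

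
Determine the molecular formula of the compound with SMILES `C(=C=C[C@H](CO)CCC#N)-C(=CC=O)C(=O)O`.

Heavy atoms from the SMILES: 12 C, 1 N, 4 O.
Implicit hydrogens by atom environment:
  5 × C: 1 H each → 5
  4 × C: no H
  3 × C: 2 H each → 6
  2 × O: 1 H each → 2
  2 × O: no H
  1 × N: no H
  Total hydrogens = 13.
Molecular formula: C12H13NO4

C12H13NO4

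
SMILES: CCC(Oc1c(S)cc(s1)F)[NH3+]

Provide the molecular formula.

C7H11FNOS2+

Heavy atoms from the SMILES: 7 C, 1 F, 1 N, 1 O, 2 S.
Implicit hydrogens by atom environment:
  3 × C (aromatic): no H
  1 × C: 3 H
  1 × C: 2 H
  1 × C (aromatic): 1 H
  1 × C: 1 H
  1 × F: no H
  1 × N (charge +1): 3 H
  1 × O: no H
  1 × S: 1 H
  1 × S (aromatic): no H
  Total hydrogens = 11.
Net charge +1.
Molecular formula: C7H11FNOS2+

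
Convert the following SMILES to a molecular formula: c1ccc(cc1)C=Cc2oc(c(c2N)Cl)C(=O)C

C14H12ClNO2

Heavy atoms from the SMILES: 14 C, 1 Cl, 1 N, 2 O.
Implicit hydrogens by atom environment:
  5 × C (aromatic): 1 H each → 5
  5 × C (aromatic): no H
  2 × C: 1 H each → 2
  1 × C: 3 H
  1 × C: no H
  1 × Cl: no H
  1 × N: 2 H
  1 × O (aromatic): no H
  1 × O: no H
  Total hydrogens = 12.
Molecular formula: C14H12ClNO2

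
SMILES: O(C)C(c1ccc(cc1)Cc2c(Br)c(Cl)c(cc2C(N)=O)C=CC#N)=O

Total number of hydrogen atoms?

Hydrogens are implicit in SMILES; fill each atom to its normal valence:
  7 × C (aromatic): no H
  5 × C (aromatic): 1 H each → 5
  3 × C: no H
  3 × O: no H
  2 × C: 1 H each → 2
  1 × Br: no H
  1 × C: 3 H
  1 × C: 2 H
  1 × Cl: no H
  1 × N: 2 H
  1 × N: no H
  Total hydrogens = 14.

14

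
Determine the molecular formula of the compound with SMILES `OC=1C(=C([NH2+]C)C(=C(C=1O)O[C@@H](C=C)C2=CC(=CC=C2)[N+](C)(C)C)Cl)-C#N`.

[C20H24ClN3O3]2+

Heavy atoms from the SMILES: 20 C, 1 Cl, 3 N, 3 O.
Implicit hydrogens by atom environment:
  8 × C (aromatic): no H
  4 × C: 3 H each → 12
  4 × C (aromatic): 1 H each → 4
  2 × C: 1 H each → 2
  2 × O: 1 H each → 2
  1 × C: 2 H
  1 × C: no H
  1 × Cl: no H
  1 × N (charge +1): 2 H
  1 × N: no H
  1 × N (charge +1): no H
  1 × O: no H
  Total hydrogens = 24.
Net charge +2.
Molecular formula: [C20H24ClN3O3]2+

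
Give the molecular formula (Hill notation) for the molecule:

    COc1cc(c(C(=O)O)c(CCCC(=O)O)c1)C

C13H16O5

Heavy atoms from the SMILES: 13 C, 5 O.
Implicit hydrogens by atom environment:
  4 × C (aromatic): no H
  3 × C: 2 H each → 6
  3 × O: no H
  2 × C: 3 H each → 6
  2 × C (aromatic): 1 H each → 2
  2 × C: no H
  2 × O: 1 H each → 2
  Total hydrogens = 16.
Molecular formula: C13H16O5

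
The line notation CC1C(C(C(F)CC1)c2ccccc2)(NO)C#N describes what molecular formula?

C14H17FN2O

Heavy atoms from the SMILES: 14 C, 1 F, 2 N, 1 O.
Implicit hydrogens by atom environment:
  5 × C (aromatic): 1 H each → 5
  3 × C: 1 H each → 3
  2 × C: 2 H each → 4
  2 × C: no H
  1 × C: 3 H
  1 × C (aromatic): no H
  1 × F: no H
  1 × N: 1 H
  1 × N: no H
  1 × O: 1 H
  Total hydrogens = 17.
Molecular formula: C14H17FN2O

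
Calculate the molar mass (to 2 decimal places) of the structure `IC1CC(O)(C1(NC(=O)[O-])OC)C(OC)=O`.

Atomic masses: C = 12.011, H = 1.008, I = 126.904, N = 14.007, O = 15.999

344.08

Molecular formula: C8H11INO6-.
M = 8×12.011 + 11×1.008 + 1×126.904 + 1×14.007 + 6×15.999 = 344.08 g/mol.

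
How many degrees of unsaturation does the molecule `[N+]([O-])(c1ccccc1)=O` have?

Molecular formula from the SMILES: C6H5NO2.
DoU = (2C + 2 + N − H − X)/2 = (2·6 + 2 + 1 − 5 − 0)/2 = 10/2 = 5.
(Structurally: 1 ring(s) + 4 π bond(s) = 5.)

5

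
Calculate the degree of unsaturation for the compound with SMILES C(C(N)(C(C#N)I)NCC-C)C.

Molecular formula from the SMILES: C8H16IN3.
DoU = (2C + 2 + N − H − X)/2 = (2·8 + 2 + 3 − 16 − 1)/2 = 4/2 = 2.
(Structurally: 0 ring(s) + 2 π bond(s) = 2.)

2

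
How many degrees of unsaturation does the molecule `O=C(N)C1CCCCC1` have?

2

Molecular formula from the SMILES: C7H13NO.
DoU = (2C + 2 + N − H − X)/2 = (2·7 + 2 + 1 − 13 − 0)/2 = 4/2 = 2.
(Structurally: 1 ring(s) + 1 π bond(s) = 2.)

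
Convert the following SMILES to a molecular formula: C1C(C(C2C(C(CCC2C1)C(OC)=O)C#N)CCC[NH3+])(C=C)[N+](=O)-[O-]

C18H28N3O4+

Heavy atoms from the SMILES: 18 C, 3 N, 4 O.
Implicit hydrogens by atom environment:
  8 × C: 2 H each → 16
  6 × C: 1 H each → 6
  3 × C: no H
  3 × O: no H
  1 × C: 3 H
  1 × N (charge +1): 3 H
  1 × N: no H
  1 × N (charge +1): no H
  1 × O (charge -1): no H
  Total hydrogens = 28.
Net charge +1.
Molecular formula: C18H28N3O4+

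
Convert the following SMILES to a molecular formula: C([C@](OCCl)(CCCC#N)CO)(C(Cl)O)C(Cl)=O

Heavy atoms from the SMILES: 10 C, 3 Cl, 1 N, 4 O.
Implicit hydrogens by atom environment:
  5 × C: 2 H each → 10
  3 × C: no H
  3 × Cl: no H
  2 × C: 1 H each → 2
  2 × O: 1 H each → 2
  2 × O: no H
  1 × N: no H
  Total hydrogens = 14.
Molecular formula: C10H14Cl3NO4

C10H14Cl3NO4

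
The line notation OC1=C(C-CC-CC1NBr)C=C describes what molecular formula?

Heavy atoms from the SMILES: 1 Br, 9 C, 1 N, 1 O.
Implicit hydrogens by atom environment:
  5 × C: 2 H each → 10
  2 × C: 1 H each → 2
  2 × C: no H
  1 × Br: no H
  1 × N: 1 H
  1 × O: 1 H
  Total hydrogens = 14.
Molecular formula: C9H14BrNO

C9H14BrNO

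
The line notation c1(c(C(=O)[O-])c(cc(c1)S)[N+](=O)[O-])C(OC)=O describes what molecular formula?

C9H6NO6S-

Heavy atoms from the SMILES: 9 C, 1 N, 6 O, 1 S.
Implicit hydrogens by atom environment:
  4 × C (aromatic): no H
  4 × O: no H
  2 × C (aromatic): 1 H each → 2
  2 × C: no H
  2 × O (charge -1): no H
  1 × C: 3 H
  1 × N (charge +1): no H
  1 × S: 1 H
  Total hydrogens = 6.
Net charge -1.
Molecular formula: C9H6NO6S-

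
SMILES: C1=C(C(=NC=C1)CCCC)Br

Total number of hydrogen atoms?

12

Hydrogens are implicit in SMILES; fill each atom to its normal valence:
  3 × C: 2 H each → 6
  3 × C (aromatic): 1 H each → 3
  2 × C (aromatic): no H
  1 × Br: no H
  1 × C: 3 H
  1 × N (aromatic): no H
  Total hydrogens = 12.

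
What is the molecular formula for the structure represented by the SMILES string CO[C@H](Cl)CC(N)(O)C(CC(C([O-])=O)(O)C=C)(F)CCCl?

Heavy atoms from the SMILES: 12 C, 2 Cl, 1 F, 1 N, 5 O.
Implicit hydrogens by atom environment:
  5 × C: 2 H each → 10
  4 × C: no H
  2 × C: 1 H each → 2
  2 × Cl: no H
  2 × O: 1 H each → 2
  2 × O: no H
  1 × C: 3 H
  1 × F: no H
  1 × N: 2 H
  1 × O (charge -1): no H
  Total hydrogens = 19.
Net charge -1.
Molecular formula: C12H19Cl2FNO5-

C12H19Cl2FNO5-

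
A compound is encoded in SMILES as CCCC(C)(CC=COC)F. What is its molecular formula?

Heavy atoms from the SMILES: 9 C, 1 F, 1 O.
Implicit hydrogens by atom environment:
  3 × C: 3 H each → 9
  3 × C: 2 H each → 6
  2 × C: 1 H each → 2
  1 × C: no H
  1 × F: no H
  1 × O: no H
  Total hydrogens = 17.
Molecular formula: C9H17FO

C9H17FO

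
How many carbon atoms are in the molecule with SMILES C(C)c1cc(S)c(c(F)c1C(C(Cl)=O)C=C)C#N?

13

The symbol for carbon appears 13 times in the SMILES. Lowercase c denotes aromatic carbon and counts toward C.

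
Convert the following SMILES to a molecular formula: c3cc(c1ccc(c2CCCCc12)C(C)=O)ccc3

C18H18O

Heavy atoms from the SMILES: 18 C, 1 O.
Implicit hydrogens by atom environment:
  7 × C (aromatic): 1 H each → 7
  5 × C (aromatic): no H
  4 × C: 2 H each → 8
  1 × C: 3 H
  1 × C: no H
  1 × O: no H
  Total hydrogens = 18.
Molecular formula: C18H18O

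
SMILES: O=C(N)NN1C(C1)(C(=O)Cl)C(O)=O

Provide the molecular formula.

Heavy atoms from the SMILES: 5 C, 1 Cl, 3 N, 4 O.
Implicit hydrogens by atom environment:
  4 × C: no H
  3 × O: no H
  1 × C: 2 H
  1 × Cl: no H
  1 × N: 2 H
  1 × N: 1 H
  1 × N: no H
  1 × O: 1 H
  Total hydrogens = 6.
Molecular formula: C5H6ClN3O4

C5H6ClN3O4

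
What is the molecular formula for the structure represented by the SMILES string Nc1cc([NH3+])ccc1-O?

C6H9N2O+

Heavy atoms from the SMILES: 6 C, 2 N, 1 O.
Implicit hydrogens by atom environment:
  3 × C (aromatic): 1 H each → 3
  3 × C (aromatic): no H
  1 × N (charge +1): 3 H
  1 × N: 2 H
  1 × O: 1 H
  Total hydrogens = 9.
Net charge +1.
Molecular formula: C6H9N2O+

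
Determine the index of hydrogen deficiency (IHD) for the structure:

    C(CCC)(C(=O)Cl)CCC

Molecular formula from the SMILES: C8H15ClO.
DoU = (2C + 2 + N − H − X)/2 = (2·8 + 2 + 0 − 15 − 1)/2 = 2/2 = 1.
(Structurally: 0 ring(s) + 1 π bond(s) = 1.)

1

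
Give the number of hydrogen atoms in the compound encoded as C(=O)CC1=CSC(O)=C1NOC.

Hydrogens are implicit in SMILES; fill each atom to its normal valence:
  3 × C (aromatic): no H
  2 × O: no H
  1 × C: 3 H
  1 × C: 2 H
  1 × C (aromatic): 1 H
  1 × C: 1 H
  1 × N: 1 H
  1 × O: 1 H
  1 × S (aromatic): no H
  Total hydrogens = 9.

9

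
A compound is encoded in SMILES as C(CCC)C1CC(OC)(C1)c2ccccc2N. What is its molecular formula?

Heavy atoms from the SMILES: 15 C, 1 N, 1 O.
Implicit hydrogens by atom environment:
  5 × C: 2 H each → 10
  4 × C (aromatic): 1 H each → 4
  2 × C: 3 H each → 6
  2 × C (aromatic): no H
  1 × C: 1 H
  1 × C: no H
  1 × N: 2 H
  1 × O: no H
  Total hydrogens = 23.
Molecular formula: C15H23NO

C15H23NO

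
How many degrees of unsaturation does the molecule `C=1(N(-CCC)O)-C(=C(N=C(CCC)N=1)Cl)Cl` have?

Molecular formula from the SMILES: C10H15Cl2N3O.
DoU = (2C + 2 + N − H − X)/2 = (2·10 + 2 + 3 − 15 − 2)/2 = 8/2 = 4.
(Structurally: 1 ring(s) + 3 π bond(s) = 4.)

4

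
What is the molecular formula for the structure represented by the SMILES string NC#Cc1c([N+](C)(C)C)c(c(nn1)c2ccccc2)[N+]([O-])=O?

Heavy atoms from the SMILES: 15 C, 5 N, 2 O.
Implicit hydrogens by atom environment:
  5 × C (aromatic): 1 H each → 5
  5 × C (aromatic): no H
  3 × C: 3 H each → 9
  2 × C: no H
  2 × N (aromatic): no H
  2 × N (charge +1): no H
  1 × N: 2 H
  1 × O: no H
  1 × O (charge -1): no H
  Total hydrogens = 16.
Net charge +1.
Molecular formula: C15H16N5O2+

C15H16N5O2+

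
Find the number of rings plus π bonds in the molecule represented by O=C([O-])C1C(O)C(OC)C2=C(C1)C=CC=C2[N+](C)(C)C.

Molecular formula from the SMILES: C15H21NO4.
DoU = (2C + 2 + N − H − X)/2 = (2·15 + 2 + 1 − 21 − 0)/2 = 12/2 = 6.
(Structurally: 2 ring(s) + 4 π bond(s) = 6.)

6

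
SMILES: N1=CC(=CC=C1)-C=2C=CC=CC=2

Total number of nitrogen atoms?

The symbol for nitrogen appears 1 time in the SMILES.

1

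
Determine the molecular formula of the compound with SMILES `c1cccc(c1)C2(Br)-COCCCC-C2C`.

Heavy atoms from the SMILES: 1 Br, 14 C, 1 O.
Implicit hydrogens by atom environment:
  5 × C: 2 H each → 10
  5 × C (aromatic): 1 H each → 5
  1 × Br: no H
  1 × C: 3 H
  1 × C: 1 H
  1 × C: no H
  1 × C (aromatic): no H
  1 × O: no H
  Total hydrogens = 19.
Molecular formula: C14H19BrO

C14H19BrO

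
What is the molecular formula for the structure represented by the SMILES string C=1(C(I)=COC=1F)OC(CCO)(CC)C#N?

C10H11FINO3

Heavy atoms from the SMILES: 10 C, 1 F, 1 I, 1 N, 3 O.
Implicit hydrogens by atom environment:
  3 × C: 2 H each → 6
  3 × C (aromatic): no H
  2 × C: no H
  1 × C: 3 H
  1 × C (aromatic): 1 H
  1 × F: no H
  1 × I: no H
  1 × N: no H
  1 × O: 1 H
  1 × O (aromatic): no H
  1 × O: no H
  Total hydrogens = 11.
Molecular formula: C10H11FINO3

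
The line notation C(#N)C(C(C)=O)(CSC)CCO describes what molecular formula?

C8H13NO2S

Heavy atoms from the SMILES: 8 C, 1 N, 2 O, 1 S.
Implicit hydrogens by atom environment:
  3 × C: 2 H each → 6
  3 × C: no H
  2 × C: 3 H each → 6
  1 × N: no H
  1 × O: 1 H
  1 × O: no H
  1 × S: no H
  Total hydrogens = 13.
Molecular formula: C8H13NO2S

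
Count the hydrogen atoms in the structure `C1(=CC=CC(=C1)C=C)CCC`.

14

Hydrogens are implicit in SMILES; fill each atom to its normal valence:
  4 × C (aromatic): 1 H each → 4
  3 × C: 2 H each → 6
  2 × C (aromatic): no H
  1 × C: 3 H
  1 × C: 1 H
  Total hydrogens = 14.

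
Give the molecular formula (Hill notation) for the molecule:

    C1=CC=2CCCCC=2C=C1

C10H12

Heavy atoms from the SMILES: 10 C.
Implicit hydrogens by atom environment:
  4 × C: 2 H each → 8
  4 × C (aromatic): 1 H each → 4
  2 × C (aromatic): no H
  Total hydrogens = 12.
Molecular formula: C10H12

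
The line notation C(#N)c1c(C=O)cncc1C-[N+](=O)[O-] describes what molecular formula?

C8H5N3O3

Heavy atoms from the SMILES: 8 C, 3 N, 3 O.
Implicit hydrogens by atom environment:
  3 × C (aromatic): no H
  2 × C (aromatic): 1 H each → 2
  2 × O: no H
  1 × C: 2 H
  1 × C: 1 H
  1 × C: no H
  1 × N (aromatic): no H
  1 × N: no H
  1 × N (charge +1): no H
  1 × O (charge -1): no H
  Total hydrogens = 5.
Molecular formula: C8H5N3O3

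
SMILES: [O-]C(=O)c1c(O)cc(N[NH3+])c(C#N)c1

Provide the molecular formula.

Heavy atoms from the SMILES: 8 C, 3 N, 3 O.
Implicit hydrogens by atom environment:
  4 × C (aromatic): no H
  2 × C (aromatic): 1 H each → 2
  2 × C: no H
  1 × N (charge +1): 3 H
  1 × N: 1 H
  1 × N: no H
  1 × O: 1 H
  1 × O: no H
  1 × O (charge -1): no H
  Total hydrogens = 7.
Molecular formula: C8H7N3O3

C8H7N3O3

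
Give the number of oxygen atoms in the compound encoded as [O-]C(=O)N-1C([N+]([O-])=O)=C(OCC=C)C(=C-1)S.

5

The symbol for oxygen appears 5 times in the SMILES.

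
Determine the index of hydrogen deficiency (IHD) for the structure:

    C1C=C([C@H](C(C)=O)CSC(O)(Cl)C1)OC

Molecular formula from the SMILES: C10H15ClO3S.
DoU = (2C + 2 + N − H − X)/2 = (2·10 + 2 + 0 − 15 − 1)/2 = 6/2 = 3.
(Structurally: 1 ring(s) + 2 π bond(s) = 3.)

3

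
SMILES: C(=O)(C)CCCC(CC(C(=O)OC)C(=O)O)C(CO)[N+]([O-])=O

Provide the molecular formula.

C13H21NO8

Heavy atoms from the SMILES: 13 C, 1 N, 8 O.
Implicit hydrogens by atom environment:
  5 × C: 2 H each → 10
  5 × O: no H
  3 × C: 1 H each → 3
  3 × C: no H
  2 × C: 3 H each → 6
  2 × O: 1 H each → 2
  1 × N (charge +1): no H
  1 × O (charge -1): no H
  Total hydrogens = 21.
Molecular formula: C13H21NO8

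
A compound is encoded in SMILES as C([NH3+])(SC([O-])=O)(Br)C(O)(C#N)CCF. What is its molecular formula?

Heavy atoms from the SMILES: 1 Br, 6 C, 1 F, 2 N, 3 O, 1 S.
Implicit hydrogens by atom environment:
  4 × C: no H
  2 × C: 2 H each → 4
  1 × Br: no H
  1 × F: no H
  1 × N (charge +1): 3 H
  1 × N: no H
  1 × O: 1 H
  1 × O: no H
  1 × O (charge -1): no H
  1 × S: no H
  Total hydrogens = 8.
Molecular formula: C6H8BrFN2O3S

C6H8BrFN2O3S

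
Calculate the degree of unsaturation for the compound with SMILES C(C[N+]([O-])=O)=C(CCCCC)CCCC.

Molecular formula from the SMILES: C12H23NO2.
DoU = (2C + 2 + N − H − X)/2 = (2·12 + 2 + 1 − 23 − 0)/2 = 4/2 = 2.
(Structurally: 0 ring(s) + 2 π bond(s) = 2.)

2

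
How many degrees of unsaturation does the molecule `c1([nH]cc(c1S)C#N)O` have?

5

Molecular formula from the SMILES: C5H4N2OS.
DoU = (2C + 2 + N − H − X)/2 = (2·5 + 2 + 2 − 4 − 0)/2 = 10/2 = 5.
(Structurally: 1 ring(s) + 4 π bond(s) = 5.)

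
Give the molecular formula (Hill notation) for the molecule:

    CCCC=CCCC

C8H16

Heavy atoms from the SMILES: 8 C.
Implicit hydrogens by atom environment:
  4 × C: 2 H each → 8
  2 × C: 3 H each → 6
  2 × C: 1 H each → 2
  Total hydrogens = 16.
Molecular formula: C8H16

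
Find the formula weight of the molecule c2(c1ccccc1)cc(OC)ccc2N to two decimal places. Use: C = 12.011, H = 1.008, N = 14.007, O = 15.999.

Molecular formula: C13H13NO.
M = 13×12.011 + 13×1.008 + 1×14.007 + 1×15.999 = 199.25 g/mol.

199.25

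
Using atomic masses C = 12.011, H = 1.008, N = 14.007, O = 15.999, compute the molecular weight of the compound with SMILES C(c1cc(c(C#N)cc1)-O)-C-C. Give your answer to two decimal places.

Molecular formula: C10H11NO.
M = 10×12.011 + 11×1.008 + 1×14.007 + 1×15.999 = 161.20 g/mol.

161.20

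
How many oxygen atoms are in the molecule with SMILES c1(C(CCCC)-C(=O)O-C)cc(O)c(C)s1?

3

The symbol for oxygen appears 3 times in the SMILES.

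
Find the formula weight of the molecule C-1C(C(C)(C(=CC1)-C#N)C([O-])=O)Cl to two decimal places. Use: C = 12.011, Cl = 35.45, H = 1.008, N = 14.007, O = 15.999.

198.63

Molecular formula: C9H9ClNO2-.
M = 9×12.011 + 1×35.45 + 9×1.008 + 1×14.007 + 2×15.999 = 198.63 g/mol.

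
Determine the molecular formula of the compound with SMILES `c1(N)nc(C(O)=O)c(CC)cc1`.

Heavy atoms from the SMILES: 8 C, 2 N, 2 O.
Implicit hydrogens by atom environment:
  3 × C (aromatic): no H
  2 × C (aromatic): 1 H each → 2
  1 × C: 3 H
  1 × C: 2 H
  1 × C: no H
  1 × N: 2 H
  1 × N (aromatic): no H
  1 × O: 1 H
  1 × O: no H
  Total hydrogens = 10.
Molecular formula: C8H10N2O2

C8H10N2O2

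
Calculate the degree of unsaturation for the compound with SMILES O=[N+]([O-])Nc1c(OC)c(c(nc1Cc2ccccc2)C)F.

Molecular formula from the SMILES: C14H14FN3O3.
DoU = (2C + 2 + N − H − X)/2 = (2·14 + 2 + 3 − 14 − 1)/2 = 18/2 = 9.
(Structurally: 2 ring(s) + 7 π bond(s) = 9.)

9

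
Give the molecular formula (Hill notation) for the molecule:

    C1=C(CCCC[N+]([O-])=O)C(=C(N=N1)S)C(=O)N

Heavy atoms from the SMILES: 9 C, 4 N, 3 O, 1 S.
Implicit hydrogens by atom environment:
  4 × C: 2 H each → 8
  3 × C (aromatic): no H
  2 × N (aromatic): no H
  2 × O: no H
  1 × C (aromatic): 1 H
  1 × C: no H
  1 × N: 2 H
  1 × N (charge +1): no H
  1 × O (charge -1): no H
  1 × S: 1 H
  Total hydrogens = 12.
Molecular formula: C9H12N4O3S

C9H12N4O3S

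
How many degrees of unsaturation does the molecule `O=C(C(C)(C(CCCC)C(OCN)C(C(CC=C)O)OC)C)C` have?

2

Molecular formula from the SMILES: C18H35NO4.
DoU = (2C + 2 + N − H − X)/2 = (2·18 + 2 + 1 − 35 − 0)/2 = 4/2 = 2.
(Structurally: 0 ring(s) + 2 π bond(s) = 2.)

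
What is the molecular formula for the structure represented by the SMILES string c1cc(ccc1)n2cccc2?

C10H9N

Heavy atoms from the SMILES: 10 C, 1 N.
Implicit hydrogens by atom environment:
  9 × C (aromatic): 1 H each → 9
  1 × C (aromatic): no H
  1 × N (aromatic): no H
  Total hydrogens = 9.
Molecular formula: C10H9N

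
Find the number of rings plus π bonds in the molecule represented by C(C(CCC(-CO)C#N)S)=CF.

3

Molecular formula from the SMILES: C8H12FNOS.
DoU = (2C + 2 + N − H − X)/2 = (2·8 + 2 + 1 − 12 − 1)/2 = 6/2 = 3.
(Structurally: 0 ring(s) + 3 π bond(s) = 3.)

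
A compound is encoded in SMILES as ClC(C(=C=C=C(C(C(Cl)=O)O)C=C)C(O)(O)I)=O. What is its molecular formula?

C10H7Cl2IO5

Heavy atoms from the SMILES: 10 C, 2 Cl, 1 I, 5 O.
Implicit hydrogens by atom environment:
  7 × C: no H
  3 × O: 1 H each → 3
  2 × C: 1 H each → 2
  2 × Cl: no H
  2 × O: no H
  1 × C: 2 H
  1 × I: no H
  Total hydrogens = 7.
Molecular formula: C10H7Cl2IO5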